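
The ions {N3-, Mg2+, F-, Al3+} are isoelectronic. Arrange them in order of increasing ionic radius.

All of these have 10 electrons, so size is governed by nuclear charge alone: the more protons, the stronger the pull on the same electron cloud, and the smaller the ion.
Nuclear charges: Al3+ (Z=13), Mg2+ (Z=12), F- (Z=9), N3- (Z=7).
Smallest to largest: Al3+ < Mg2+ < F- < N3-.

Al3+ < Mg2+ < F- < N3-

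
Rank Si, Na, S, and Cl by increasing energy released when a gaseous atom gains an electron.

Na < Si < S < Cl

Na is in period 3, group 1; Si is in period 3, group 14; S is in period 3, group 16; Cl is in period 3, group 17.
EA tends to increase across a period and decrease down a group, though the pattern is less regular than for IE or radius.
All lie in period 3, so electron affinity increases left to right.
So from lowest to highest: Na < Si < S < Cl.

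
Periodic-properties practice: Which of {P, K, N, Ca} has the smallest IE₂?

Ca

Consider each +1 ion: P⁺ still has 4 valence electrons; K⁺ is the bare [Ar] core; N⁺ still has 4 valence electrons; Ca⁺ still has 1 valence electron.
Pulling an electron out of a noble-gas core costs far more than removing a remaining valence electron, so K sits at the high end of IE_2.
Valence configurations: P⁺ [Ne]3s²3p², N⁺ [He]2s²2p², Ca⁺ [Ar]4s¹.
Tabulated IE_2 (kJ/mol): P 1907, K 3052, N 2856, Ca 1145.
Putting it together, IE_2: Ca < P < N < K.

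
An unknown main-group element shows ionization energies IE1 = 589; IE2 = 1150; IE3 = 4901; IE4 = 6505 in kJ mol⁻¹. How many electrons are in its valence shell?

2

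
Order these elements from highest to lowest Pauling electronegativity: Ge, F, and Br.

Atoms toward the upper right of the periodic table pull bonding electrons most strongly.
Here both period and group differ, so the two effects have to be weighed against each other.
Br > Ge: Br lies to the right of Ge in period 4, so the across-period effect alone puts Br higher.
F > Br: they share group 17; the group trend gives F the larger value.
For reference (Pauling): F 3.98, Ge 2.01, Br 2.96.
So from highest to lowest: F > Br > Ge.

F > Br > Ge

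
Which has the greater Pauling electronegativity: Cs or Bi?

Electronegativity increases across a period and decreases down a group, tracking effective nuclear charge and atomic size.
All lie in period 6, so electronegativity increases left to right.
So Bi has the greater Pauling electronegativity (Bi > Cs).

Bi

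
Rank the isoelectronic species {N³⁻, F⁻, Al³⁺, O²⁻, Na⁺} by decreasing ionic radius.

N³⁻ > O²⁻ > F⁻ > Na⁺ > Al³⁺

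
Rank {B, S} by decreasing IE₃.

After 2 electrons have been removed, what remains? B²⁺ still has 1 valence electron; S²⁺ still has 4 valence electrons.
All are still removing valence electrons, so compare the +2 ions as you would atoms: IE_3 generally rises across a period (higher Z_eff) and falls down a group (larger shell), subject to the usual subshell exceptions.
Valence configurations: B²⁺ [He]2s¹, S²⁺ [Ne]3s²3p².
Tabulated IE_3 (kJ/mol): B 3660, S 3357.
Putting it together, IE_3: S < B.

B > S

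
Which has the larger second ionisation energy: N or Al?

N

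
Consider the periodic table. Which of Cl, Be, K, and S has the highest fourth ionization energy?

Be

The fourth ionization energy removes an electron from the +3 ion. For each element: Cl³⁺ still has 4 valence electrons; Be³⁺ is already 1 electron into the core; K³⁺ is already 2 electrons into the core; S³⁺ still has 3 valence electrons.
Pulling an electron out of a noble-gas core costs far more than removing a remaining valence electron, so K and Be sit at the high end of IE_4.
Valence configurations: Cl³⁺ [Ne]3s²3p², S³⁺ [Ne]3s²3p¹.
Approximate IE_4 values (kJ/mol): Cl 5159, Be 21007, K 5877, S 4556.
Putting it together, IE_4: S < Cl < K < Be.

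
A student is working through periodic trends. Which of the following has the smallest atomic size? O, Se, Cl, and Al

O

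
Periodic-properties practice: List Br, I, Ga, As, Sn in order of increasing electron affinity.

Ga, As, Sn, I, Br

Ga is in period 4, group 13; As is in period 4, group 15; Br is in period 4, group 17; Sn is in period 5, group 14; I is in period 5, group 17.
Atoms with high Z_eff and room in the valence shell (especially the halogens) have the most exothermic electron affinities.
Neither a single period nor a single group — weigh both effects.
As > Ga: both are in period 4; the period trend gives As the larger value.
Sn > As: this pair runs against the simple trend — see the exception note.
I > Sn: both are in period 5; the period trend gives I the larger value.
Br > I: they share group 17; the group trend gives Br the larger value.
Note the exception: Sn has a higher electron affinity than As, contrary to the simple trend — adding an electron to As's half-filled np³ subshell costs electron-pairing energy.
For reference (kJ/mol): Ga 29, As 78, Br 325, Sn 107, I 295.
So from lowest to highest: Ga < As < Sn < I < Br.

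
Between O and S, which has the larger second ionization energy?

The second ionization energy removes an electron from the +1 ion. For each element: O⁺ still has 5 valence electrons; S⁺ still has 5 valence electrons.
All are still removing valence electrons, so compare the +1 ions as you would atoms: IE_2 generally rises across a period (higher Z_eff) and falls down a group (larger shell), subject to the usual subshell exceptions.
Valence configurations: O⁺ [He]2s²2p³, S⁺ [Ne]3s²3p³.
Tabulated IE_2 (kJ/mol): O 3388, S 2252.
Putting it together, IE_2: S < O.

O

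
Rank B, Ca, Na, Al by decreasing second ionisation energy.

Consider each +1 ion: B⁺ still has 2 valence electrons; Ca⁺ still has 1 valence electron; Na⁺ is the bare [Ne] core; Al⁺ still has 2 valence electrons.
Core electrons are held far more tightly than valence electrons, so Na tops the IE_2 order.
Valence configurations: B⁺ [He]2s², Ca⁺ [Ar]4s¹, Al⁺ [Ne]3s².
Approximate IE_2 values (kJ/mol): B 2427, Ca 1145, Na 4562, Al 1817.
Overall IE_2 order: Ca < Al < B < Na.

Na > B > Al > Ca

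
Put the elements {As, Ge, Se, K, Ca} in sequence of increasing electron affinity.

Adding an electron releases more energy for atoms nearer the top right (short of the noble gases).
All lie in period 4; the across-period trend (electron affinity increases left to right) applies, with the exception below.
Note the exception: K has a higher electron affinity than Ca, contrary to the simple trend — adding an electron to Ca (ns²) has to open a new, higher-energy np subshell, which is unfavourable.
Note the exception: Ge has a higher electron affinity than As, contrary to the simple trend — adding an electron to As's half-filled 4p³ is unfavourable, so Ge (4p²) has the more exothermic EA.
For reference (kJ/mol): K 48, Ca 2, Ge 119, As 78, Se 195.
So from lowest to highest: Ca < K < As < Ge < Se.

Ca < K < As < Ge < Se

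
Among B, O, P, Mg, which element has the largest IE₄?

B

After 3 electrons have been removed, what remains? B³⁺ is the bare [He] core; O³⁺ still has 3 valence electrons; P³⁺ still has 2 valence electrons; Mg³⁺ is already 1 electron into the core.
Breaking into a closed-shell core is much more expensive than removing a leftover valence electron — Mg and B have the largest IE_4 here.
Valence configurations: O³⁺ [He]2s²2p¹, P³⁺ [Ne]3s².
Tabulated IE_4 (kJ/mol): B 25026, O 7469, P 4964, Mg 10543.
Overall IE_4 order: P < O < Mg < B.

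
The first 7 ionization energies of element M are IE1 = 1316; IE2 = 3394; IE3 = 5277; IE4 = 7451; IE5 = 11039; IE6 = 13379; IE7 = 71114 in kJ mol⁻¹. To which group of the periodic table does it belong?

Group 16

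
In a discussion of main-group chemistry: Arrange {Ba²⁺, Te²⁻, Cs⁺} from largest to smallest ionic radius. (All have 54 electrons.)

Te²⁻, Cs⁺, Ba²⁺

All of these have 54 electrons, so size is governed by nuclear charge alone: the more protons, the stronger the pull on the same electron cloud, and the smaller the ion.
Nuclear charges: Ba²⁺ (Z=56), Cs⁺ (Z=55), Te²⁻ (Z=52).
Largest to smallest: Te²⁻ > Cs⁺ > Ba²⁺.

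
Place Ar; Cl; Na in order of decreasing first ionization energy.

Ar, Cl, Na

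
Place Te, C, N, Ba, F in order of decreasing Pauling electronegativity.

F > N > C > Te > Ba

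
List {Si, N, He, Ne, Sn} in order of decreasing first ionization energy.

He is in period 1, group 18; N is in period 2, group 15; Ne is in period 2, group 18; Si is in period 3, group 14; Sn is in period 5, group 14.
First ionization energy rises across a period (greater Z_eff holds electrons more tightly) and falls down a group (valence electrons are farther from the nucleus).
These span different periods and groups, so the two trends combine.
Si > Sn: Si sits above Sn in group 14, so the down-group effect alone puts Si higher.
N > Si: relative to Si, both the across-period and down-group shifts push N's first ionization energy up.
Ne > N: Ne lies to the right of N in period 2, so the across-period effect alone puts Ne higher.
He > Ne: He sits above Ne in group 18, so the down-group effect alone puts He higher.
Tabulated first ionization energy (kJ/mol): He 2372, N 1402, Ne 2081, Si 786, Sn 709.
So from highest to lowest: He > Ne > N > Si > Sn.

He > Ne > N > Si > Sn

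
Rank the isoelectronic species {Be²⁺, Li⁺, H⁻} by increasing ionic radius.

Be²⁺ < Li⁺ < H⁻

All of these have 2 electrons, so size is governed by nuclear charge alone: the more protons, the stronger the pull on the same electron cloud, and the smaller the ion.
Nuclear charges: Be²⁺ (Z=4), Li⁺ (Z=3), H⁻ (Z=1).
Smallest to largest: Be²⁺ < Li⁺ < H⁻.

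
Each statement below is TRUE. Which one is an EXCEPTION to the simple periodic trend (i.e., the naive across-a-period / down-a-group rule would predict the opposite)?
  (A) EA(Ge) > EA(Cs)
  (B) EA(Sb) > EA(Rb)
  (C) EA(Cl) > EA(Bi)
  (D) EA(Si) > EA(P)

The general trend: electron affinity increases across a period and decreases down a group.
(A) Ge (period 4, group 14) vs Cs (period 6, group 1): the stated order agrees with the simple trend.
(B) Sb (period 5, group 15) vs Rb (period 5, group 1): the stated order agrees with the simple trend.
(C) Cl (period 3, group 17) vs Bi (period 6, group 15): the stated order agrees with the simple trend.
(D) Si (period 3, group 14) vs P (period 3, group 15): the stated order contradicts the simple trend.
The exception is (D): adding an electron to P's half-filled 3p³ is unfavourable, so Si (3p²) has the more exothermic EA.

(D)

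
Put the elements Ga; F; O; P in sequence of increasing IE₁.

Ga < P < O < F

O is in period 2, group 16; F is in period 2, group 17; P is in period 3, group 15; Ga is in period 4, group 13.
First ionization energy rises across a period (greater Z_eff holds electrons more tightly) and falls down a group (valence electrons are farther from the nucleus).
These span different periods and groups, so the two trends combine.
P > Ga: both effects reinforce here, so P is clearly the higher of the two.
O > P: both effects reinforce here, so O is clearly the higher of the two.
F > O: both are in period 2; the period trend gives F the larger value.
Approximate values (kJ/mol): O 1314, F 1681, P 1012, Ga 579.
So from lowest to highest: Ga < P < O < F.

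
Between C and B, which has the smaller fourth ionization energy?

IE_4 is the cost of taking one more electron from the +3 cation: C³⁺ still has 1 valence electron; B³⁺ is the bare [He] core.
Breaking into a closed-shell core is much more expensive than removing a leftover valence electron — B has the largest IE_4 here.
Approximate IE_4 values (kJ/mol): C 6223, B 25026.
Hence IE_4: C < B.

C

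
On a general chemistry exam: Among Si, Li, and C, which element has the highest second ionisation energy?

Li

The second ionization energy removes an electron from the +1 ion. For each element: Si⁺ still has 3 valence electrons; Li⁺ is the bare [He] core; C⁺ still has 3 valence electrons.
Core electrons are held far more tightly than valence electrons, so Li tops the IE_2 order.
Valence configurations: Si⁺ [Ne]3s²3p¹, C⁺ [He]2s²2p¹.
Approximate IE_2 values (kJ/mol): Si 1577, Li 7298, C 2353.
Hence IE_2: Si < C < Li.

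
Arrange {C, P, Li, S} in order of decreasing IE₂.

After 1 electron has been removed, what remains? C⁺ still has 3 valence electrons; P⁺ still has 4 valence electrons; Li⁺ is the bare [He] core; S⁺ still has 5 valence electrons.
Breaking into a closed-shell core is much more expensive than removing a leftover valence electron — Li has the largest IE_2 here.
Valence configurations: C⁺ [He]2s²2p¹, P⁺ [Ne]3s²3p², S⁺ [Ne]3s²3p³.
Approximate IE_2 values (kJ/mol): C 2353, P 1907, Li 7298, S 2252.
So the second ionization energies run P < S < C < Li.

Li, C, S, P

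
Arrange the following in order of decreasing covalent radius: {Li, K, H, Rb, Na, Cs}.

Cs > Rb > K > Na > Li > H

Radius decreases left→right (rising Z_eff, same n) and increases top→bottom (higher n).
All are in group 1, so atomic radius increases down the group.
So from largest to smallest: Cs > Rb > K > Na > Li > H.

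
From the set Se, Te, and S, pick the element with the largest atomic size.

S is in period 3, group 16; Se is in period 4, group 16; Te is in period 5, group 16.
Atomic radius shrinks across a period as nuclear charge pulls the same shell inward, and grows down a group as new shells are added.
All are in group 16, so atomic radius increases down the group.
The largest atomic size among these belongs to Te.

Te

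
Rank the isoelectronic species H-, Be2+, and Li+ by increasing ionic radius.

Be2+, Li+, H-

All of these have 2 electrons, so size is governed by nuclear charge alone: the more protons, the stronger the pull on the same electron cloud, and the smaller the ion.
Nuclear charges: Be2+ (Z=4), Li+ (Z=3), H- (Z=1).
Smallest to largest: Be2+ < Li+ < H-.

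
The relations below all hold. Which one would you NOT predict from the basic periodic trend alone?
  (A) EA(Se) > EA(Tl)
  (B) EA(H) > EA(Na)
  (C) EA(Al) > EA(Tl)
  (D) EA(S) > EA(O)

The general trend: electron affinity increases across a period and decreases down a group.
(A) Se (period 4, group 16) vs Tl (period 6, group 13): the stated order agrees with the simple trend.
(B) H (period 1, group 1) vs Na (period 3, group 1): the stated order agrees with the simple trend.
(C) Al (period 3, group 13) vs Tl (period 6, group 13): the stated order agrees with the simple trend.
(D) S (period 3, group 16) vs O (period 2, group 16): the stated order contradicts the simple trend.
The exception is (D): the compact 2p subshell of O repels the added electron more than S's larger 3p does.

(D)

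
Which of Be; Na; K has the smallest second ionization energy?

Be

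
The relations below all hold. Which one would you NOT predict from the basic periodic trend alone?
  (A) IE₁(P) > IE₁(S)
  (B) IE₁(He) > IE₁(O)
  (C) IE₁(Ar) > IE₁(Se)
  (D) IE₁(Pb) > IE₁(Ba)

The general trend: first ionization energy increases across a period and decreases down a group.
(A) P (period 3, group 15) vs S (period 3, group 16): the stated order contradicts the simple trend.
(B) He (period 1, group 18) vs O (period 2, group 16): the stated order agrees with the simple trend.
(C) Ar (period 3, group 18) vs Se (period 4, group 16): the stated order agrees with the simple trend.
(D) Pb (period 6, group 14) vs Ba (period 6, group 2): the stated order agrees with the simple trend.
The exception is (A): S (3p⁴) ionizes more easily than half-filled P (3p³) because the paired 3p electron in S is pushed out by e⁻–e⁻ repulsion.

(A)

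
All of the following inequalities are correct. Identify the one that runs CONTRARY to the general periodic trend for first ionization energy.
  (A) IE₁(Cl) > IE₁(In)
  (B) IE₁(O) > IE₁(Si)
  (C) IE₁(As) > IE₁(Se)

(C)

The general trend: first ionization energy increases across a period and decreases down a group.
(A) Cl (period 3, group 17) vs In (period 5, group 13): the stated order agrees with the simple trend.
(B) O (period 2, group 16) vs Si (period 3, group 14): the stated order agrees with the simple trend.
(C) As (period 4, group 15) vs Se (period 4, group 16): the stated order contradicts the simple trend.
The exception is (C): Se (4p⁴) ionizes more easily than half-filled As (4p³).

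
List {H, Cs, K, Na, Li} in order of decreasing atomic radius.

Cs > K > Na > Li > H

H is in period 1, group 1; Li is in period 2, group 1; Na is in period 3, group 1; K is in period 4, group 1; Cs is in period 6, group 1.
Atomic radius shrinks across a period as nuclear charge pulls the same shell inward, and grows down a group as new shells are added.
All are in group 1, so atomic radius increases down the group.
So from largest to smallest: Cs > K > Na > Li > H.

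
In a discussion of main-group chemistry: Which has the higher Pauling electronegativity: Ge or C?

C

C is in period 2, group 14; Ge is in period 4, group 14.
Electronegativity increases across a period and decreases down a group, tracking effective nuclear charge and atomic size.
All are in group 14, so electronegativity increases up the group.
So C has the higher Pauling electronegativity (C > Ge).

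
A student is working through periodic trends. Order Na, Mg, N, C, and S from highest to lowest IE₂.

Na > N > C > S > Mg

After 1 electron has been removed, what remains? Na⁺ is the bare [Ne] core; Mg⁺ still has 1 valence electron; N⁺ still has 4 valence electrons; C⁺ still has 3 valence electrons; S⁺ still has 5 valence electrons.
Breaking into a closed-shell core is much more expensive than removing a leftover valence electron — Na has the largest IE_2 here.
Valence configurations: Mg⁺ [Ne]3s¹, N⁺ [He]2s²2p², C⁺ [He]2s²2p¹, S⁺ [Ne]3s²3p³.
Approximate IE_2 values (kJ/mol): Na 4562, Mg 1451, N 2856, C 2353, S 2252.
Overall IE_2 order: Mg < S < C < N < Na.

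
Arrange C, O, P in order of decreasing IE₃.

O > C > P

IE_3 is the cost of taking one more electron from the +2 cation: C²⁺ still has 2 valence electrons; O²⁺ still has 4 valence electrons; P²⁺ still has 3 valence electrons.
All are still removing valence electrons, so compare the +2 ions as you would atoms: IE_3 generally rises across a period (higher Z_eff) and falls down a group (larger shell), subject to the usual subshell exceptions.
Valence configurations: C²⁺ [He]2s², O²⁺ [He]2s²2p², P²⁺ [Ne]3s²3p¹.
Tabulated IE_3 (kJ/mol): C 4620, O 5300, P 2914.
Overall IE_3 order: P < C < O.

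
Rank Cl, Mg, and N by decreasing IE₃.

After 2 electrons have been removed, what remains? Cl²⁺ still has 5 valence electrons; Mg²⁺ is the bare [Ne] core; N²⁺ still has 3 valence electrons.
Pulling an electron out of a noble-gas core costs far more than removing a remaining valence electron, so Mg sits at the high end of IE_3.
Valence configurations: Cl²⁺ [Ne]3s²3p³, N²⁺ [He]2s²2p¹.
The numbers (kJ/mol): Cl 3822, Mg 7733, N 4578.
Overall IE_3 order: Cl < N < Mg.

Mg > N > Cl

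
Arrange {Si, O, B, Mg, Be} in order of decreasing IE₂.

Consider each +1 ion: Si⁺ still has 3 valence electrons; O⁺ still has 5 valence electrons; B⁺ still has 2 valence electrons; Mg⁺ still has 1 valence electron; Be⁺ still has 1 valence electron.
All are still removing valence electrons, so compare the +1 ions as you would atoms: IE_2 generally rises across a period (higher Z_eff) and falls down a group (larger shell), subject to the usual subshell exceptions.
Valence configurations: Si⁺ [Ne]3s²3p¹, O⁺ [He]2s²2p³, B⁺ [He]2s², Mg⁺ [Ne]3s¹, Be⁺ [He]2s¹.
Tabulated IE_2 (kJ/mol): Si 1577, O 3388, B 2427, Mg 1451, Be 1757.
Putting it together, IE_2: Mg < Si < Be < B < O.

O > B > Be > Si > Mg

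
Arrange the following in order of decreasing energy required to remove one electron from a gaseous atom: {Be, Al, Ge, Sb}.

Be is in period 2, group 2; Al is in period 3, group 13; Ge is in period 4, group 14; Sb is in period 5, group 15.
Removing the outermost electron gets harder across a period and easier down a group.
These sit on a diagonal, where the across-period and down-group effects partly cancel.
Ge > Al: period and group pull opposite ways; the across-period shift dominates (762 vs 578 kJ/mol).
Sb > Ge: period and group pull opposite ways; the across-period shift dominates (831 vs 762 kJ/mol).
Be > Sb: period and group pull opposite ways; the down-group shift dominates (900 vs 831 kJ/mol).
For reference (kJ/mol): Be 900, Al 578, Ge 762, Sb 831.
So from highest to lowest: Be > Sb > Ge > Al.

Be, Sb, Ge, Al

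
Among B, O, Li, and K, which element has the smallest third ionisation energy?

B

IE_3 is the cost of taking one more electron from the +2 cation: B²⁺ still has 1 valence electron; O²⁺ still has 4 valence electrons; Li²⁺ is already 1 electron into the core; K²⁺ is already 1 electron into the core.
Usually core removal costs more than valence removal, but here the competition is close: a tightly held n=2 valence electron can cost more to remove than an n=3 core electron, so the actual values have to decide it.
Valence configurations: B²⁺ [He]2s¹, O²⁺ [He]2s²2p².
The numbers (kJ/mol): B 3660, O 5300, Li 11815, K 4420.
So the third ionization energies run B < K < O < Li.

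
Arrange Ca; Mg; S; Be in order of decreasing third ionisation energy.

After 2 electrons have been removed, what remains? Ca²⁺ is the bare [Ar] core; Mg²⁺ is the bare [Ne] core; S²⁺ still has 4 valence electrons; Be²⁺ is the bare [He] core.
Core electrons are held far more tightly than valence electrons, so Ca, Mg and Be top the IE_3 order.
Tabulated IE_3 (kJ/mol): Ca 4912, Mg 7733, S 3357, Be 14849.
Putting it together, IE_3: S < Ca < Mg < Be.

Be > Mg > Ca > S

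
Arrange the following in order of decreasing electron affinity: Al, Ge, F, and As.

F > Ge > As > Al

F is in period 2, group 17; Al is in period 3, group 13; Ge is in period 4, group 14; As is in period 4, group 15.
EA tends to increase across a period and decrease down a group, though the pattern is less regular than for IE or radius.
Here both period and group differ, so the two effects have to be weighed against each other.
As > Al: the two effects oppose for this pair; the across-period effect wins (78 vs 42 kJ/mol).
Ge > As: this pair runs against the simple trend — see the exception note.
F > Ge: relative to Ge, both the across-period and down-group shifts push F's electron affinity up.
Note the exception: Ge has a higher electron affinity than As, contrary to the simple trend — adding an electron to As's half-filled 4p³ is unfavourable, so Ge (4p²) has the more exothermic EA.
Tabulated electron affinity (kJ/mol): F 328, Al 42, Ge 119, As 78.
So from highest to lowest: F > Ge > As > Al.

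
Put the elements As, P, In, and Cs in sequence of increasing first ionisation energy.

Cs, In, As, P

Across a period the outer electron is held more tightly (higher IE₁); down a group it sits in a higher shell, more shielded, and comes off more easily.
These span different periods and groups, so the two trends combine.
In > Cs: relative to Cs, both the across-period and down-group shifts push In's first ionization energy up.
As > In: both effects reinforce here, so As is clearly the higher of the two.
P > As: they share group 15; the group trend gives P the larger value.
For reference (kJ/mol): P 1012, As 947, In 558, Cs 376.
So from lowest to highest: Cs < In < As < P.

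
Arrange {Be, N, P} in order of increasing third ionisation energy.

Consider each +2 ion: Be²⁺ is the bare [He] core; N²⁺ still has 3 valence electrons; P²⁺ still has 3 valence electrons.
Breaking into a closed-shell core is much more expensive than removing a leftover valence electron — Be has the largest IE_3 here.
Valence configurations: N²⁺ [He]2s²2p¹, P²⁺ [Ne]3s²3p¹.
Approximate IE_3 values (kJ/mol): Be 14849, N 4578, P 2914.
Putting it together, IE_3: P < N < Be.

P < N < Be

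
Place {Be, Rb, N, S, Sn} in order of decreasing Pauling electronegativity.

N, S, Sn, Be, Rb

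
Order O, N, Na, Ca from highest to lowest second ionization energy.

IE_2 is the cost of taking one more electron from the +1 cation: O⁺ still has 5 valence electrons; N⁺ still has 4 valence electrons; Na⁺ is the bare [Ne] core; Ca⁺ still has 1 valence electron.
Breaking into a closed-shell core is much more expensive than removing a leftover valence electron — Na has the largest IE_2 here.
Valence configurations: O⁺ [He]2s²2p³, N⁺ [He]2s²2p², Ca⁺ [Ar]4s¹.
Tabulated IE_2 (kJ/mol): O 3388, N 2856, Na 4562, Ca 1145.
Hence IE_2: Ca < N < O < Na.

Na, O, N, Ca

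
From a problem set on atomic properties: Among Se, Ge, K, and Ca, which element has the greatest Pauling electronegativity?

Electronegativity increases across a period and decreases down a group, tracking effective nuclear charge and atomic size.
All lie in period 4, so electronegativity increases left to right.
The greatest Pauling electronegativity among these belongs to Se.

Se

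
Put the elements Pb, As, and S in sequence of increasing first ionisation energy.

Pb, As, S

S is in period 3, group 16; As is in period 4, group 15; Pb is in period 6, group 14.
IE₁ increases left→right with effective nuclear charge and decreases top→bottom as the valence shell moves farther out.
Neither a single period nor a single group — weigh both effects.
As > Pb: relative to Pb, both the across-period and down-group shifts push As's first ionization energy up.
S > As: both effects reinforce here, so S is clearly the higher of the two.
Tabulated first ionization energy (kJ/mol): S 1000, As 947, Pb 716.
So from lowest to highest: Pb < As < S.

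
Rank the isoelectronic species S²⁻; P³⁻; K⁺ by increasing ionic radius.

All of these have 18 electrons, so size is governed by nuclear charge alone: the more protons, the stronger the pull on the same electron cloud, and the smaller the ion.
Nuclear charges: K⁺ (Z=19), S²⁻ (Z=16), P³⁻ (Z=15).
Smallest to largest: K⁺ < S²⁻ < P³⁻.

K⁺ < S²⁻ < P³⁻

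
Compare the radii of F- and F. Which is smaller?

Forming F- adds 1 electron to F. More electron–electron repulsion in the same shell, with unchanged nuclear charge, lets the cloud expand.
An anion is larger than its parent atom: F- > F.

F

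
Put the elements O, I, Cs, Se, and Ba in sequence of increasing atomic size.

O is in period 2, group 16; Se is in period 4, group 16; I is in period 5, group 17; Cs is in period 6, group 1; Ba is in period 6, group 2.
Radius decreases left→right (rising Z_eff, same n) and increases top→bottom (higher n).
These span different periods and groups, so the two trends combine.
Se > O: they share group 16; the group trend gives Se the larger value.
I > Se: period and group pull opposite ways; the down-group shift dominates (133 vs 116 pm).
Ba > I: relative to I, both the across-period and down-group shifts push Ba's atomic radius up.
Cs > Ba: Cs lies to the left of Ba in period 6, so the across-period effect alone puts Cs larger.
Tabulated atomic radius (pm): O 63, Se 116, I 133, Cs 232, Ba 196.
So from smallest to largest: O < Se < I < Ba < Cs.

O < Se < I < Ba < Cs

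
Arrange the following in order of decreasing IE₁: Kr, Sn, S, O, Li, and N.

Li is in period 2, group 1; N is in period 2, group 15; O is in period 2, group 16; S is in period 3, group 16; Kr is in period 4, group 18; Sn is in period 5, group 14.
Across a period the outer electron is held more tightly (higher IE₁); down a group it sits in a higher shell, more shielded, and comes off more easily.
Neither a single period nor a single group — weigh both effects.
Sn > Li: the two effects oppose for this pair; the across-period effect wins (709 vs 520 kJ/mol).
S > Sn: relative to Sn, both the across-period and down-group shifts push S's first ionization energy up.
O > S: they share group 16; the group trend gives O the larger value.
Kr > O: the two effects oppose for this pair; the across-period effect wins (1351 vs 1314 kJ/mol).
N > Kr: period and group pull opposite ways; the down-group shift dominates (1402 vs 1351 kJ/mol).
Note the exception: N has a higher first ionization energy than O, contrary to the simple trend — pairing an electron in O's 2p⁴ costs repulsion energy, so O ionizes more easily than half-filled N (2p³).
Approximate values (kJ/mol): Li 520, N 1402, O 1314, S 1000, Kr 1351, Sn 709.
So from highest to lowest: N > Kr > O > S > Sn > Li.

N, Kr, O, S, Sn, Li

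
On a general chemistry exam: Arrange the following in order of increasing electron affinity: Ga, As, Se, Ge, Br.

Ga, As, Ge, Se, Br

Electron affinity generally becomes more exothermic across a period toward the halogens and less exothermic down a group.
All lie in period 4; the across-period trend (electron affinity increases left to right) applies, with the exception below.
Note the exception: Ge has a higher electron affinity than As, contrary to the simple trend — adding an electron to As's half-filled 4p³ is unfavourable, so Ge (4p²) has the more exothermic EA.
For reference (kJ/mol): Ga 29, Ge 119, As 78, Se 195, Br 325.
So from lowest to highest: Ga < As < Ge < Se < Br.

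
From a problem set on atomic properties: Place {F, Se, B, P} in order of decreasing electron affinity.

Atoms with high Z_eff and room in the valence shell (especially the halogens) have the most exothermic electron affinities.
Neither a single period nor a single group — weigh both effects.
P > B: period and group pull opposite ways; the across-period shift dominates (72 vs 27 kJ/mol).
Se > P: the two effects oppose for this pair; the across-period effect wins (195 vs 72 kJ/mol).
F > Se: both effects reinforce here, so F is clearly the higher of the two.
Approximate values (kJ/mol): B 27, F 328, P 72, Se 195.
So from highest to lowest: F > Se > P > B.

F, Se, P, B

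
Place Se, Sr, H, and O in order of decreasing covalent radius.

Sr, Se, O, H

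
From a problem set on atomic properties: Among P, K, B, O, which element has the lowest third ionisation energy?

Consider each +2 ion: P²⁺ still has 3 valence electrons; K²⁺ is already 1 electron into the core; B²⁺ still has 1 valence electron; O²⁺ still has 4 valence electrons.
Usually core removal costs more than valence removal, but here the competition is close: a tightly held n=2 valence electron can cost more to remove than an n=3 core electron, so the actual values have to decide it.
Valence configurations: P²⁺ [Ne]3s²3p¹, B²⁺ [He]2s¹, O²⁺ [He]2s²2p².
Tabulated IE_3 (kJ/mol): P 2914, K 4420, B 3660, O 5300.
Putting it together, IE_3: P < B < K < O.

P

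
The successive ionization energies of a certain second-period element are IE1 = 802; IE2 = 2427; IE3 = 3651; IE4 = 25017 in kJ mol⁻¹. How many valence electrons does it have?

Look for the largest jump between consecutive ionization energies: IE4/IE3 ≈ 6.9, far larger than any earlier ratio.
That jump marks the point where a core electron is being removed. So the atom has 3 valence electrons.

3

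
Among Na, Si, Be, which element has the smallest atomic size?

Be

Be is in period 2, group 2; Na is in period 3, group 1; Si is in period 3, group 14.
Atomic radius shrinks across a period as nuclear charge pulls the same shell inward, and grows down a group as new shells are added.
Neither a single period nor a single group — weigh both effects.
Si > Be: period and group pull opposite ways; the down-group shift dominates (116 vs 102 pm).
Na > Si: Na lies to the left of Si in period 3, so the across-period effect alone puts Na larger.
For reference (pm): Be 102, Na 155, Si 116.
The smallest atomic size among these belongs to Be.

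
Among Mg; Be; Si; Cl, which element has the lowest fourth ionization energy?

Si

The fourth ionization energy removes an electron from the +3 ion. For each element: Mg³⁺ is already 1 electron into the core; Be³⁺ is already 1 electron into the core; Si³⁺ still has 1 valence electron; Cl³⁺ still has 4 valence electrons.
Breaking into a closed-shell core is much more expensive than removing a leftover valence electron — Mg and Be have the largest IE_4 here.
Valence configurations: Si³⁺ [Ne]3s¹, Cl³⁺ [Ne]3s²3p².
Approximate IE_4 values (kJ/mol): Mg 10543, Be 21007, Si 4356, Cl 5159.
So the fourth ionization energies run Si < Cl < Mg < Be.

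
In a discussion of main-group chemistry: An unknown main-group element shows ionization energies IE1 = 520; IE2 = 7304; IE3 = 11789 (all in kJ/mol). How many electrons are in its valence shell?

1

Look for the largest jump between consecutive ionization energies: IE2/IE1 ≈ 14.0, far larger than any earlier ratio.
That jump marks the point where a core electron is being removed. So the atom has 1 valence electron.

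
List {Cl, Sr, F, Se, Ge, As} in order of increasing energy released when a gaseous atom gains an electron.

Sr < As < Ge < Se < F < Cl

Electron affinity generally becomes more exothermic across a period toward the halogens and less exothermic down a group.
Neither a single period nor a single group — weigh both effects.
As > Sr: relative to Sr, both the across-period and down-group shifts push As's electron affinity up.
Ge > As: this pair runs against the simple trend — see the exception note.
Se > Ge: both are in period 4; the period trend gives Se the larger value.
F > Se: relative to Se, both the across-period and down-group shifts push F's electron affinity up.
Cl > F: this pair runs against the simple trend — see the exception note.
Note the exception: Ge has a higher electron affinity than As, contrary to the simple trend — adding an electron to As's half-filled 4p³ is unfavourable, so Ge (4p²) has the more exothermic EA.
Note the exception: Cl has a higher electron affinity than F, contrary to the simple trend — F's small 2p subshell makes the incoming electron feel strong e⁻–e⁻ repulsion, so Cl actually releases more energy on gaining an electron.
Approximate values (kJ/mol): F 328, Cl 349, Ge 119, As 78, Se 195, Sr 5.
So from lowest to highest: Sr < As < Ge < Se < F < Cl.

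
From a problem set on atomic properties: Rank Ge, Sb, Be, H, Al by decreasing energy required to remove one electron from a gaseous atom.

H > Be > Sb > Ge > Al

H is in period 1, group 1; Be is in period 2, group 2; Al is in period 3, group 13; Ge is in period 4, group 14; Sb is in period 5, group 15.
Across a period the outer electron is held more tightly (higher IE₁); down a group it sits in a higher shell, more shielded, and comes off more easily.
These sit on a diagonal, where the across-period and down-group effects partly cancel.
Ge > Al: period and group pull opposite ways; the across-period shift dominates (762 vs 578 kJ/mol).
Sb > Ge: the two effects oppose for this pair; the across-period effect wins (831 vs 762 kJ/mol).
Be > Sb: the two effects oppose for this pair; the down-group effect wins (900 vs 831 kJ/mol).
H > Be: period and group pull opposite ways; the down-group shift dominates (1312 vs 900 kJ/mol).
Tabulated first ionization energy (kJ/mol): H 1312, Be 900, Al 578, Ge 762, Sb 831.
So from highest to lowest: H > Be > Sb > Ge > Al.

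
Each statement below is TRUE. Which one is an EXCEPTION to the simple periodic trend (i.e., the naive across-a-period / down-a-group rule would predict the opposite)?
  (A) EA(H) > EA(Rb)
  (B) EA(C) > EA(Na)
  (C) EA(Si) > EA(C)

(C)

The general trend: electron affinity increases across a period and decreases down a group.
(A) H (period 1, group 1) vs Rb (period 5, group 1): the stated order agrees with the simple trend.
(B) C (period 2, group 14) vs Na (period 3, group 1): the stated order agrees with the simple trend.
(C) Si (period 3, group 14) vs C (period 2, group 14): the stated order contradicts the simple trend.
The exception is (C): Si's larger, more diffuse 3p orbitals accept an added electron slightly more readily than C's compact 2p.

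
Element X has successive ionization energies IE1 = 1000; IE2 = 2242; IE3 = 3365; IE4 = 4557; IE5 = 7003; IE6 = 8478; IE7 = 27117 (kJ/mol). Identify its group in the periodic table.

Look for the largest jump between consecutive ionization energies: IE7/IE6 ≈ 3.2, far larger than any earlier ratio.
That jump marks the point where a core electron is being removed. So the atom has 6 valence electrons.
A main-group element with 6 valence electrons is in group 16.

Group 16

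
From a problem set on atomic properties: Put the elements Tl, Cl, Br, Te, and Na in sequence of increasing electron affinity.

Na is in period 3, group 1; Cl is in period 3, group 17; Br is in period 4, group 17; Te is in period 5, group 16; Tl is in period 6, group 13.
Electron affinity generally becomes more exothermic across a period toward the halogens and less exothermic down a group.
These span different periods and groups, so the two trends combine.
Na > Tl: period and group pull opposite ways; the down-group shift dominates (53 vs 19 kJ/mol).
Te > Na: the two effects oppose for this pair; the across-period effect wins (190 vs 53 kJ/mol).
Br > Te: relative to Te, both the across-period and down-group shifts push Br's electron affinity up.
Cl > Br: they share group 17; the group trend gives Cl the larger value.
Approximate values (kJ/mol): Na 53, Cl 349, Br 325, Te 190, Tl 19.
So from lowest to highest: Tl < Na < Te < Br < Cl.

Tl < Na < Te < Br < Cl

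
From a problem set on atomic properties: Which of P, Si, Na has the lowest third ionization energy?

P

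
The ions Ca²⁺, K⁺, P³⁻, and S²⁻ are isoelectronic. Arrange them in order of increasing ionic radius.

Ca²⁺ < K⁺ < S²⁻ < P³⁻

All of these have 18 electrons, so size is governed by nuclear charge alone: the more protons, the stronger the pull on the same electron cloud, and the smaller the ion.
Nuclear charges: Ca²⁺ (Z=20), K⁺ (Z=19), S²⁻ (Z=16), P³⁻ (Z=15).
Smallest to largest: Ca²⁺ < K⁺ < S²⁻ < P³⁻.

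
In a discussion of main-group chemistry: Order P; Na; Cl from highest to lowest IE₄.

After 3 electrons have been removed, what remains? P³⁺ still has 2 valence electrons; Na³⁺ is already 2 electrons into the core; Cl³⁺ still has 4 valence electrons.
Breaking into a closed-shell core is much more expensive than removing a leftover valence electron — Na has the largest IE_4 here.
Valence configurations: P³⁺ [Ne]3s², Cl³⁺ [Ne]3s²3p².
The numbers (kJ/mol): P 4964, Na 9543, Cl 5159.
Putting it together, IE_4: P < Cl < Na.

Na > Cl > P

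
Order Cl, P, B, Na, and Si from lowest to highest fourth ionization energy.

IE_4 is the cost of taking one more electron from the +3 cation: Cl³⁺ still has 4 valence electrons; P³⁺ still has 2 valence electrons; B³⁺ is the bare [He] core; Na³⁺ is already 2 electrons into the core; Si³⁺ still has 1 valence electron.
Pulling an electron out of a noble-gas core costs far more than removing a remaining valence electron, so Na and B sit at the high end of IE_4.
Valence configurations: Cl³⁺ [Ne]3s²3p², P³⁺ [Ne]3s², Si³⁺ [Ne]3s¹.
Approximate IE_4 values (kJ/mol): Cl 5159, P 4964, B 25026, Na 9543, Si 4356.
Hence IE_4: Si < P < Cl < Na < B.

Si, P, Cl, Na, B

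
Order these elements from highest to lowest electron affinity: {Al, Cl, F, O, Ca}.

O is in period 2, group 16; F is in period 2, group 17; Al is in period 3, group 13; Cl is in period 3, group 17; Ca is in period 4, group 2.
Atoms with high Z_eff and room in the valence shell (especially the halogens) have the most exothermic electron affinities.
Neither a single period nor a single group — weigh both effects.
Al > Ca: relative to Ca, both the across-period and down-group shifts push Al's electron affinity up.
O > Al: relative to Al, both the across-period and down-group shifts push O's electron affinity up.
F > O: F lies to the right of O in period 2, so the across-period effect alone puts F higher.
Cl > F: this pair runs against the simple trend — see the exception note.
Note the exception: Cl has a higher electron affinity than F, contrary to the simple trend — F's small 2p subshell makes the incoming electron feel strong e⁻–e⁻ repulsion, so Cl actually releases more energy on gaining an electron.
Approximate values (kJ/mol): O 141, F 328, Al 42, Cl 349, Ca 2.
So from highest to lowest: Cl > F > O > Al > Ca.

Cl > F > O > Al > Ca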